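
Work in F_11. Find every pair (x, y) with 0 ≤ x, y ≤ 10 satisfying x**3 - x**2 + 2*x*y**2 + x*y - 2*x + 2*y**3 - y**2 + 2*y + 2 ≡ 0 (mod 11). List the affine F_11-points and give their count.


Affine F_11-points: {(0, 9), (1, 0), (2, 1), (3, 4), (4, 8), (5, 1), (6, 4), (7, 5), (8, 7)}; count = 9.

For each of the 121 pairs (x, y) ∈ F_11², evaluate f(x, y) mod 11. Record the zeros.
  x = 0: [0↦2, 1↦5, 2↦7, 3↦9, 4↦1, 5↦6, 6↦3, 7↦4, 8↦10, 9↦0, 10↦8]  zeros at y ∈ {9}
  x = 1: [0↦0, 1↦6, 2↦4, 3↦6, 4↦2, 5↦4, 6↦2, 7↦8, 8↦1, 9↦4, 10↦7]  zeros at y ∈ {0}
  x = 2: [0↦2, 1↦0, 2↦5, 3↦7, 4↦7, 5↦6, 6↦5, 7↦5, 8↦7, 9↦1, 10↦10]  zeros at y ∈ {1}
  x = 3: [0↦3, 1↦4, 2↦5, 3↦7, 4↦0, 5↦7, 6↦7, 7↦1, 8↦1, 9↦8, 10↦1]  zeros at y ∈ {4}
  x = 4: [0↦9, 1↦2, 2↦10, 3↦1, 4↦9, 5↦2, 6↦3, 7↦2, 8↦0, 9↦9, 10↦8]  zeros at y ∈ {8}
  x = 5: [0↦4, 1↦0, 2↦4, 3↦6, 4↦7, 5↦8, 6↦10, 7↦3, 8↦10, 9↦10, 10↦4]  zeros at y ∈ {1}
  x = 6: [0↦5, 1↦4, 2↦4, 3↦6, 4↦0, 5↦9, 6↦1, 7↦10, 8↦4, 9↦6, 10↦6]  zeros at y ∈ {4}
  x = 7: [0↦7, 1↦9, 2↦5, 3↦7, 4↦5, 5↦0, 6↦4, 7↦7, 8↦10, 9↦3, 10↦9]  zeros at y ∈ {5}
  x = 8: [0↦5, 1↦10, 2↦2, 3↦4, 4↦6, 5↦9, 6↦3, 7↦0, 8↦1, 9↦7, 10↦8]  zeros at y ∈ {7}
  x = 9: [0↦5, 1↦2, 2↦1, 3↦3, 4↦9, 5↦9, 6↦4, 7↦6, 8↦5, 9↦2, 10↦9]  zeros at y ∈ ∅
  x = 10: [0↦2, 1↦2, 2↦8, 3↦10, 4↦9, 5↦6, 6↦2, 7↦9, 8↦6, 9↦5, 10↦7]  zeros at y ∈ ∅
Collecting zeros: affine points = {(0, 9), (1, 0), (2, 1), (3, 4), (4, 8), (5, 1), (6, 4), (7, 5), (8, 7)}.
Total count |C(F_11)_aff| = 9.


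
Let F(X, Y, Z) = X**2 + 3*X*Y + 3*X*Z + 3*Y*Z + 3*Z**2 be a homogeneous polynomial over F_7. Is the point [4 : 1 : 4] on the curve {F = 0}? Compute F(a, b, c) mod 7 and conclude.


F(4,1,4) ≡ 3 (mod 7); P is NOT on the curve.

Evaluate F(4, 1, 4) term-by-term (mod 7).
  X**2 ↦ 1·16·1·1 = 16
  3*X*Y ↦ 3·4·1·1 = 12
  3*X*Z ↦ 3·4·1·4 = 48
  3*Y*Z ↦ 3·1·1·4 = 12
  3*Z**2 ↦ 3·1·1·16 = 48
Sum: F(4, 1, 4) = (16) + (12) + (48) + (12) + (48) = 136.
Reducing mod 7: 136 ≡ 3 (mod 7).
Since F(a, b, c) ≡ 3 ≠ 0 (mod 7), P does NOT lie on the curve.


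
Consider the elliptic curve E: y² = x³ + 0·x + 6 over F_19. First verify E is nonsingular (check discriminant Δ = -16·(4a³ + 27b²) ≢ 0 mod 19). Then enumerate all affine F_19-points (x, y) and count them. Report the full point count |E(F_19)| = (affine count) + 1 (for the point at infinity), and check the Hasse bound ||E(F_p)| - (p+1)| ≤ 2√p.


Affine points = {(0, 5), (0, 14), (1, 8), (1, 11), (5, 6), (5, 13), (7, 8), (7, 11), (8, 9), (8, 10), (11, 8), (11, 11), (12, 9), (12, 10), (16, 6), (16, 13), (17, 6), (17, 13), (18, 9), (18, 10)}; affine count = 20; |E(F_19)| = 21.

Discriminant check: Δ ∝ 4a³ + 27b² = 4·0³ + 27·6² = 4·0 + 27·36 ≡ 3 (mod 19). Nonzero ⇒ E is nonsingular.
For each x ∈ F_19, compute rhs = x³ + 0·x + 6 mod 19, then count y ∈ F_19 with y² ≡ rhs.
  x = 0: rhs = 6, matching y values: 5, 14 (2 points).
  x = 1: rhs = 7, matching y values: 8, 11 (2 points).
  x = 2: rhs = 14, matching y values: none (0 points).
  x = 3: rhs = 14, matching y values: none (0 points).
  x = 4: rhs = 13, matching y values: none (0 points).
  x = 5: rhs = 17, matching y values: 6, 13 (2 points).
  x = 6: rhs = 13, matching y values: none (0 points).
  x = 7: rhs = 7, matching y values: 8, 11 (2 points).
  x = 8: rhs = 5, matching y values: 9, 10 (2 points).
  x = 9: rhs = 13, matching y values: none (0 points).
  x = 10: rhs = 18, matching y values: none (0 points).
  x = 11: rhs = 7, matching y values: 8, 11 (2 points).
  x = 12: rhs = 5, matching y values: 9, 10 (2 points).
  x = 13: rhs = 18, matching y values: none (0 points).
  x = 14: rhs = 14, matching y values: none (0 points).
  x = 15: rhs = 18, matching y values: none (0 points).
  x = 16: rhs = 17, matching y values: 6, 13 (2 points).
  x = 17: rhs = 17, matching y values: 6, 13 (2 points).
  x = 18: rhs = 5, matching y values: 9, 10 (2 points).
Total affine count: 20.
Full point count |E(F_19)| = 20 + 1 = 21.
Hasse bound: |21 − (19+1)| = |1| = 1 ≤ 2√19 ≈ 8.7178 ✓.


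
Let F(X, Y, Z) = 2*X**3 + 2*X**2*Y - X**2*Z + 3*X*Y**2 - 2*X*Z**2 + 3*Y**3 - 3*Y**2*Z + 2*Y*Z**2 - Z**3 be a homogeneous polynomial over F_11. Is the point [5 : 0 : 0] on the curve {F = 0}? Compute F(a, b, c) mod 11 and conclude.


F(5,0,0) ≡ 8 (mod 11); P is NOT on the curve.

Evaluate F(5, 0, 0) term-by-term (mod 11).
  2*X**3 ↦ 2·125·1·1 = 250
  2*X**2*Y ↦ 2·25·0·1 = 0
  -X**2*Z ↦ -1·25·1·0 = 0
  3*X*Y**2 ↦ 3·5·0·1 = 0
  -2*X*Z**2 ↦ -2·5·1·0 = 0
  3*Y**3 ↦ 3·1·0·1 = 0
  -3*Y**2*Z ↦ -3·1·0·0 = 0
  2*Y*Z**2 ↦ 2·1·0·0 = 0
  -Z**3 ↦ -1·1·1·0 = 0
Sum: F(5, 0, 0) = (250) + (0) + (0) + (0) + (0) + (0) + (0) + (0) + (0) = 250.
Reducing mod 11: 250 ≡ 8 (mod 11).
Since F(a, b, c) ≡ 8 ≠ 0 (mod 11), P does NOT lie on the curve.


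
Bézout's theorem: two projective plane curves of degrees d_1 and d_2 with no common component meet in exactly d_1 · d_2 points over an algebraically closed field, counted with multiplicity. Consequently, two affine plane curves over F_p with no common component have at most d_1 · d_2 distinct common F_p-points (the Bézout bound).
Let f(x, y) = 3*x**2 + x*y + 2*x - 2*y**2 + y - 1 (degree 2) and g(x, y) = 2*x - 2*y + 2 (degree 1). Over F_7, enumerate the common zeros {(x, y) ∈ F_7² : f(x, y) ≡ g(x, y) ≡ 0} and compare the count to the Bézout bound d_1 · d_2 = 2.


Common zeros: {(1, 2), (6, 0)}; count = 2; Bézout bound = 2.

deg(f) = 2, deg(g) = 1, so Bézout bound = 2.
Scan x ∈ F_7. For each x, list the y ∈ F_7 with f(x, y) ≡ 0 and those with g(x, y) ≡ 0 (mod 7); the common zeros in that column are the intersection.
  x = 0: f ≡ 0 at y ∈ {2}; g ≡ 0 at y ∈ {1}; common: ∅.
  x = 1: f ≡ 0 at y ∈ {2, 6}; g ≡ 0 at y ∈ {2}; common: {2}.
  x = 2: f ≡ 0 at y ∈ ∅; g ≡ 0 at y ∈ {3}; common: ∅.
  x = 3: f ≡ 0 at y ∈ ∅; g ≡ 0 at y ∈ {4}; common: ∅.
  x = 4: f ≡ 0 at y ∈ ∅; g ≡ 0 at y ∈ {5}; common: ∅.
  x = 5: f ≡ 0 at y ∈ {0, 3}; g ≡ 0 at y ∈ {6}; common: ∅.
  x = 6: f ≡ 0 at y ∈ {0}; g ≡ 0 at y ∈ {0}; common: {0}.
Collecting: common zeros = {(1, 2), (6, 0)}, so the count is 2.
Comparison with the Bézout bound: 2 ≤ 2 = deg(f)·deg(g), as expected for curves with no common component (the bound is attained).


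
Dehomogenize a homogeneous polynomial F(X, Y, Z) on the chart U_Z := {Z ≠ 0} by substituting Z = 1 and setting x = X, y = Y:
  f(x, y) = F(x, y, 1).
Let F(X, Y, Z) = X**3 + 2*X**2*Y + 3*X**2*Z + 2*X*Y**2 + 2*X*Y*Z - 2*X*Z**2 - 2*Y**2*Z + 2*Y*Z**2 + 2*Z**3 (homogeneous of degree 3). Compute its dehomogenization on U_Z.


f(x, y) = x**3 + 2*x**2*y + 3*x**2 + 2*x*y**2 + 2*x*y - 2*x - 2*y**2 + 2*y + 2

On U_Z we set Z = 1. Each monomial c·X^i·Y^j·Z^k in F becomes c·x^i·y^j·1^k = c·x^i·y^j.
Substituting Z = 1: F(X, Y, 1) = x**3 + 2*x**2*y + 3*x**2 + 2*x*y**2 + 2*x*y - 2*x - 2*y**2 + 2*y + 2.
Note: deg(f) ≤ deg(F) = 3; strict inequality happens when F is divisible by Z (lost terms).


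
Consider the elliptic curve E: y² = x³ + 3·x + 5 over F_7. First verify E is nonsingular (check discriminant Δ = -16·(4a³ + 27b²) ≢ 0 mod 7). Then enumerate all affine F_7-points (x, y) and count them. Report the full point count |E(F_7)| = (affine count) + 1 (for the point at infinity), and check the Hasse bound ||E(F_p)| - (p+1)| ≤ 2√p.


Affine points = {(1, 3), (1, 4), (4, 2), (4, 5), (6, 1), (6, 6)}; affine count = 6; |E(F_7)| = 7.

Discriminant check: Δ ∝ 4a³ + 27b² = 4·3³ + 27·5² = 4·27 + 27·25 ≡ 6 (mod 7). Nonzero ⇒ E is nonsingular.
For each x ∈ F_7, compute rhs = x³ + 3·x + 5 mod 7, then count y ∈ F_7 with y² ≡ rhs.
  x = 0: rhs = 5, matching y values: none (0 points).
  x = 1: rhs = 2, matching y values: 3, 4 (2 points).
  x = 2: rhs = 5, matching y values: none (0 points).
  x = 3: rhs = 6, matching y values: none (0 points).
  x = 4: rhs = 4, matching y values: 2, 5 (2 points).
  x = 5: rhs = 5, matching y values: none (0 points).
  x = 6: rhs = 1, matching y values: 1, 6 (2 points).
Total affine count: 6.
Full point count |E(F_7)| = 6 + 1 = 7.
Hasse bound: |7 − (7+1)| = |-1| = 1 ≤ 2√7 ≈ 5.2915 ✓.


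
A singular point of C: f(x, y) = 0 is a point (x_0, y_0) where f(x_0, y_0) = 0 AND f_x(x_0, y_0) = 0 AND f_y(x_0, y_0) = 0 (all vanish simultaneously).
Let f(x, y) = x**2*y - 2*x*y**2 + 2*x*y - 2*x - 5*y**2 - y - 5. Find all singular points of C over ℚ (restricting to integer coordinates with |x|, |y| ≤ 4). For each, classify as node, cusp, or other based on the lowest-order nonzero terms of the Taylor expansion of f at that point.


Singular points: {(-3, -1)}; classification: node.

Compute partial derivatives:
  f_x = 2*x*y - 2*y**2 + 2*y - 2.
  f_y = x**2 - 4*x*y + 2*x - 10*y - 1.
Scan x_0 ∈ {−4, ..., 4}. For each x_0, f_y(x_0, y) is a polynomial in y; find its integer roots y ∈ {−4, ..., 4}, then test f_x and f at those candidates.
  x = -4: f_y(-4, y) = 6*y + 7; no integer root y with |y| ≤ 4.
  x = -3: f_y(-3, y) = 2*y + 2; vanishes at y ∈ {-1}. (-3, -1): f_x = 0, f = 0 — SINGULAR.
  x = -2: f_y(-2, y) = -2*y - 1; no integer root y with |y| ≤ 4.
  x = -1: f_y(-1, y) = -6*y - 2; no integer root y with |y| ≤ 4.
  x = 0: f_y(0, y) = -10*y - 1; no integer root y with |y| ≤ 4.
  x = 1: f_y(1, y) = 2 - 14*y; no integer root y with |y| ≤ 4.
  x = 2: f_y(2, y) = 7 - 18*y; no integer root y with |y| ≤ 4.
  x = 3: f_y(3, y) = 14 - 22*y; no integer root y with |y| ≤ 4.
  x = 4: f_y(4, y) = 23 - 26*y; no integer root y with |y| ≤ 4.
Only singular point on the grid: (-3, -1).
Classify: substitute x = -3 + u, y = -1 + v and expand: f = u**2*v - u**2 - 2*u*v**2 + v**2.
No constant or linear terms (consistent with a singular point). Quadratic part: -u**2 + v**2. Cubic part: u**2*v - 2*u*v**2.
The quadratic part v**2 - u**2 = (v − u)(v + u) splits into two distinct linear factors, so there are two distinct tangent lines y − -1 = ±(x − -3) — this is a node (ordinary double point).
Classification: node.


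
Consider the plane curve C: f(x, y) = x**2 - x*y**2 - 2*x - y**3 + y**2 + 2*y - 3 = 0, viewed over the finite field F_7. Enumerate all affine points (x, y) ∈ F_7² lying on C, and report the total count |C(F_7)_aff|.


Affine F_7-points: {(1, 5), (3, 0), (5, 5), (5, 6), (6, 0)}; count = 5.

For each of the 49 pairs (x, y) ∈ F_7², evaluate f(x, y) mod 7. Record the zeros.
  x = 0: [0↦4, 1↦6, 2↦4, 3↦6, 4↦6, 5↦5, 6↦4]  zeros at y ∈ ∅
  x = 1: [0↦3, 1↦4, 2↦6, 3↦3, 4↦3, 5↦0, 6↦2]  zeros at y ∈ {5}
  x = 2: [0↦4, 1↦4, 2↦3, 3↦2, 4↦2, 5↦4, 6↦2]  zeros at y ∈ ∅
  x = 3: [0↦0, 1↦6, 2↦2, 3↦3, 4↦3, 5↦3, 6↦4]  zeros at y ∈ {0}
  x = 4: [0↦5, 1↦3, 2↦3, 3↦6, 4↦6, 5↦4, 6↦1]  zeros at y ∈ ∅
  x = 5: [0↦5, 1↦2, 2↦6, 3↦4, 4↦4, 5↦0, 6↦0]  zeros at y ∈ {5, 6}
  x = 6: [0↦0, 1↦3, 2↦4, 3↦4, 4↦4, 5↦5, 6↦1]  zeros at y ∈ {0}
Collecting zeros: affine points = {(1, 5), (3, 0), (5, 5), (5, 6), (6, 0)}.
Total count |C(F_7)_aff| = 5.


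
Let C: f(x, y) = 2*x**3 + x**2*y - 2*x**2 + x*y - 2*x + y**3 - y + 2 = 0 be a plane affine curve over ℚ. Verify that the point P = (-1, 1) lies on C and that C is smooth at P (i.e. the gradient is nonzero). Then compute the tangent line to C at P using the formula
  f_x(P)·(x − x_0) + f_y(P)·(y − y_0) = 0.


Tangent line at P: 7*x + 2*y + 5 = 0.

Step 1: f(-1, 1) = 0, so P lies on C.
Step 2: partial derivatives
  f_x(x, y) = 6*x**2 + 2*x*y - 4*x + y - 2, f_y(x, y) = x**2 + x + 3*y**2 - 1.
  f_x(P) = 7, f_y(P) = 2 (gradient nonzero, so P is smooth).
Step 3: tangent line at P: 7·(x − -1) + 2·(y − 1) = 0.
Expanding: 7*x + 2*y + 5 = 0.


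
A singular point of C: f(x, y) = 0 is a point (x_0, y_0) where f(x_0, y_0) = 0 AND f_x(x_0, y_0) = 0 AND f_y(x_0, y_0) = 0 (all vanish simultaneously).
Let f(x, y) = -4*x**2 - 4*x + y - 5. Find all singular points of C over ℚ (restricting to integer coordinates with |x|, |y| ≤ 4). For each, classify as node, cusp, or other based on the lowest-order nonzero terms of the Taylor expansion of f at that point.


No singular points in the scanned grid; C is smooth there.

Compute partial derivatives:
  f_x = -8*x - 4.
  f_y = 1.
f_y = 1 is a nonzero constant, so f_y never vanishes: no point (x, y) can satisfy f = f_x = f_y = 0. In particular no (x, y) ∈ {−4, ..., 4}² is singular; the curve is smooth.


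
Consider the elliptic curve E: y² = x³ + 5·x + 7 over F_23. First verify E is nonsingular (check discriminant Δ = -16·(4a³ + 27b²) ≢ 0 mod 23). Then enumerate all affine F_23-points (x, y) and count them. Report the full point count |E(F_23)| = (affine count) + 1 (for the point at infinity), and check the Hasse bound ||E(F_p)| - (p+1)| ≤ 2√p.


Affine points = {(1, 6), (1, 17), (2, 5), (2, 18), (3, 7), (3, 16), (6, 0), (11, 6), (11, 17), (12, 1), (12, 22), (18, 8), (18, 15), (21, 9), (21, 14), (22, 1), (22, 22)}; affine count = 17; |E(F_23)| = 18.

Discriminant check: Δ ∝ 4a³ + 27b² = 4·5³ + 27·7² = 4·125 + 27·49 ≡ 6 (mod 23). Nonzero ⇒ E is nonsingular.
For each x ∈ F_23, compute rhs = x³ + 5·x + 7 mod 23, then count y ∈ F_23 with y² ≡ rhs.
  x = 0: rhs = 7, matching y values: none (0 points).
  x = 1: rhs = 13, matching y values: 6, 17 (2 points).
  x = 2: rhs = 2, matching y values: 5, 18 (2 points).
  x = 3: rhs = 3, matching y values: 7, 16 (2 points).
  x = 4: rhs = 22, matching y values: none (0 points).
  x = 5: rhs = 19, matching y values: none (0 points).
  x = 6: rhs = 0, matching y values: 0 (1 points).
  x = 7: rhs = 17, matching y values: none (0 points).
  x = 8: rhs = 7, matching y values: none (0 points).
  x = 9: rhs = 22, matching y values: none (0 points).
  x = 10: rhs = 22, matching y values: none (0 points).
  x = 11: rhs = 13, matching y values: 6, 17 (2 points).
  x = 12: rhs = 1, matching y values: 1, 22 (2 points).
  x = 13: rhs = 15, matching y values: none (0 points).
  x = 14: rhs = 15, matching y values: none (0 points).
  x = 15: rhs = 7, matching y values: none (0 points).
  x = 16: rhs = 20, matching y values: none (0 points).
  x = 17: rhs = 14, matching y values: none (0 points).
  x = 18: rhs = 18, matching y values: 8, 15 (2 points).
  x = 19: rhs = 15, matching y values: none (0 points).
  x = 20: rhs = 11, matching y values: none (0 points).
  x = 21: rhs = 12, matching y values: 9, 14 (2 points).
  x = 22: rhs = 1, matching y values: 1, 22 (2 points).
Total affine count: 17.
Full point count |E(F_23)| = 17 + 1 = 18.
Hasse bound: |18 − (23+1)| = |-6| = 6 ≤ 2√23 ≈ 9.5917 ✓.


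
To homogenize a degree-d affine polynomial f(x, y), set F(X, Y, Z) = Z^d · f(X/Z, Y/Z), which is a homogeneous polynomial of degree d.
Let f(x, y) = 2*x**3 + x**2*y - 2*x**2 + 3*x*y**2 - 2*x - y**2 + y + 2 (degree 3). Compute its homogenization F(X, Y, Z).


F(X, Y, Z) = 2*X**3 + X**2*Y - 2*X**2*Z + 3*X*Y**2 - 2*X*Z**2 - Y**2*Z + Y*Z**2 + 2*Z**3

deg(f) = 3.
Substitute x = X/Z, y = Y/Z into f, then multiply by Z^3.
  monomial 2·x^3·y^0 ↦ 2·X^3·Y^0·Z^0.
  monomial 1·x^2·y^1 ↦ 1·X^2·Y^1·Z^0.
  monomial -2·x^2·y^0 ↦ -2·X^2·Y^0·Z^1.
  monomial 3·x^1·y^2 ↦ 3·X^1·Y^2·Z^0.
  monomial -2·x^1·y^0 ↦ -2·X^1·Y^0·Z^2.
  monomial -1·x^0·y^2 ↦ -1·X^0·Y^2·Z^1.
  monomial 1·x^0·y^1 ↦ 1·X^0·Y^1·Z^2.
  monomial 2·x^0·y^0 ↦ 2·X^0·Y^0·Z^3.
Collecting: F(X, Y, Z) = 2*X**3 + X**2*Y - 2*X**2*Z + 3*X*Y**2 - 2*X*Z**2 - Y**2*Z + Y*Z**2 + 2*Z**3.


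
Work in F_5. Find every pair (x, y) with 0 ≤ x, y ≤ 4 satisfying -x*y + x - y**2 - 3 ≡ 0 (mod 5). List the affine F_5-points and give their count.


Affine F_5-points: {(2, 4), (3, 0), (3, 2), (4, 3)}; count = 4.

For each of the 25 pairs (x, y) ∈ F_5², evaluate f(x, y) mod 5. Record the zeros.
  x = 0: [0↦2, 1↦1, 2↦3, 3↦3, 4↦1]  zeros at y ∈ ∅
  x = 1: [0↦3, 1↦1, 2↦2, 3↦1, 4↦3]  zeros at y ∈ ∅
  x = 2: [0↦4, 1↦1, 2↦1, 3↦4, 4↦0]  zeros at y ∈ {4}
  x = 3: [0↦0, 1↦1, 2↦0, 3↦2, 4↦2]  zeros at y ∈ {0, 2}
  x = 4: [0↦1, 1↦1, 2↦4, 3↦0, 4↦4]  zeros at y ∈ {3}
Collecting zeros: affine points = {(2, 4), (3, 0), (3, 2), (4, 3)}.
Total count |C(F_5)_aff| = 4.


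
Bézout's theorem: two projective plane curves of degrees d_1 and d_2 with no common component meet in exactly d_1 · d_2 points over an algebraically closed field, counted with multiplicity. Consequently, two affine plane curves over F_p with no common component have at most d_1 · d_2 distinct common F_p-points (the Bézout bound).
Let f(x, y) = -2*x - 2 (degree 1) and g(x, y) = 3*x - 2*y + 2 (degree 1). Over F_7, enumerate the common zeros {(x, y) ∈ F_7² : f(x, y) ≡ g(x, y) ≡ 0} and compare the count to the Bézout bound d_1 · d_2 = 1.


Common zeros: {(6, 3)}; count = 1; Bézout bound = 1.

deg(f) = 1, deg(g) = 1, so Bézout bound = 1.
Scan x ∈ F_7. For each x, list the y ∈ F_7 with f(x, y) ≡ 0 and those with g(x, y) ≡ 0 (mod 7); the common zeros in that column are the intersection.
  x = 0: f ≡ 0 at y ∈ ∅; g ≡ 0 at y ∈ {1}; common: ∅.
  x = 1: f ≡ 0 at y ∈ ∅; g ≡ 0 at y ∈ {6}; common: ∅.
  x = 2: f ≡ 0 at y ∈ ∅; g ≡ 0 at y ∈ {4}; common: ∅.
  x = 3: f ≡ 0 at y ∈ ∅; g ≡ 0 at y ∈ {2}; common: ∅.
  x = 4: f ≡ 0 at y ∈ ∅; g ≡ 0 at y ∈ {0}; common: ∅.
  x = 5: f ≡ 0 at y ∈ ∅; g ≡ 0 at y ∈ {5}; common: ∅.
  x = 6: f ≡ 0 at y ∈ {0, 1, 2, 3, 4, 5, 6}; g ≡ 0 at y ∈ {3}; common: {3}.
Collecting: common zeros = {(6, 3)}, so the count is 1.
Comparison with the Bézout bound: 1 ≤ 1 = deg(f)·deg(g), as expected for curves with no common component (the bound is attained).


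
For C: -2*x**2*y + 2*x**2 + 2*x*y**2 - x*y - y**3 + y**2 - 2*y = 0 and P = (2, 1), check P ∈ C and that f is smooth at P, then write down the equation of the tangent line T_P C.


Tangent line at P: x - 5*y + 3 = 0.

Step 1: f(2, 1) = 0, so P lies on C.
Step 2: partial derivatives
  f_x(x, y) = -4*x*y + 4*x + 2*y**2 - y, f_y(x, y) = -2*x**2 + 4*x*y - x - 3*y**2 + 2*y - 2.
  f_x(P) = 1, f_y(P) = -5 (gradient nonzero, so P is smooth).
Step 3: tangent line at P: 1·(x − 2) + -5·(y − 1) = 0.
Expanding: x - 5*y + 3 = 0.


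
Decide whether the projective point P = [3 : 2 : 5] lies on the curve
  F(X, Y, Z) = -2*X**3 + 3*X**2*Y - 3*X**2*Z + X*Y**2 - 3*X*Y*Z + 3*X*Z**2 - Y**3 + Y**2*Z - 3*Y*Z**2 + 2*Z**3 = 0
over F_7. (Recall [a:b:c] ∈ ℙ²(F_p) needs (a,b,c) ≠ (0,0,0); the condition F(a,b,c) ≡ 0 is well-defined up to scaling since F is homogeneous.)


F(3,2,5) ≡ 5 (mod 7); P is NOT on the curve.

Evaluate F(3, 2, 5) term-by-term (mod 7).
  -2*X**3 ↦ -2·27·1·1 = -54
  3*X**2*Y ↦ 3·9·2·1 = 54
  -3*X**2*Z ↦ -3·9·1·5 = -135
  X*Y**2 ↦ 1·3·4·1 = 12
  -3*X*Y*Z ↦ -3·3·2·5 = -90
  3*X*Z**2 ↦ 3·3·1·25 = 225
  -Y**3 ↦ -1·1·8·1 = -8
  Y**2*Z ↦ 1·1·4·5 = 20
  -3*Y*Z**2 ↦ -3·1·2·25 = -150
  2*Z**3 ↦ 2·1·1·125 = 250
Sum: F(3, 2, 5) = (-54) + (54) + (-135) + (12) + (-90) + (225) + (-8) + (20) + (-150) + (250) = 124.
Reducing mod 7: 124 ≡ 5 (mod 7).
Since F(a, b, c) ≡ 5 ≠ 0 (mod 7), P does NOT lie on the curve.


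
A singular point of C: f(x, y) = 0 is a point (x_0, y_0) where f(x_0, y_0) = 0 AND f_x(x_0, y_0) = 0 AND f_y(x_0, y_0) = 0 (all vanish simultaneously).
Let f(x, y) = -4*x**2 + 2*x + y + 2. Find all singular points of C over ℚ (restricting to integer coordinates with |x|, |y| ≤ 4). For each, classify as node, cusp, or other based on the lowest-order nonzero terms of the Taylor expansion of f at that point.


No singular points in the scanned grid; C is smooth there.

Compute partial derivatives:
  f_x = 2 - 8*x.
  f_y = 1.
f_y = 1 is a nonzero constant, so f_y never vanishes: no point (x, y) can satisfy f = f_x = f_y = 0. In particular no (x, y) ∈ {−4, ..., 4}² is singular; the curve is smooth.


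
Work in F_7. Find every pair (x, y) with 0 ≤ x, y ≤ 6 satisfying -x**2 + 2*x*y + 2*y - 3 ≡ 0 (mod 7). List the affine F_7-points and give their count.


Affine F_7-points: {(0, 5), (1, 1), (2, 0), (3, 5), (4, 4), (5, 0)}; count = 6.

For each of the 49 pairs (x, y) ∈ F_7², evaluate f(x, y) mod 7. Record the zeros.
  x = 0: [0↦4, 1↦6, 2↦1, 3↦3, 4↦5, 5↦0, 6↦2]  zeros at y ∈ {5}
  x = 1: [0↦3, 1↦0, 2↦4, 3↦1, 4↦5, 5↦2, 6↦6]  zeros at y ∈ {1}
  x = 2: [0↦0, 1↦6, 2↦5, 3↦4, 4↦3, 5↦2, 6↦1]  zeros at y ∈ {0}
  x = 3: [0↦2, 1↦3, 2↦4, 3↦5, 4↦6, 5↦0, 6↦1]  zeros at y ∈ {5}
  x = 4: [0↦2, 1↦5, 2↦1, 3↦4, 4↦0, 5↦3, 6↦6]  zeros at y ∈ {4}
  x = 5: [0↦0, 1↦5, 2↦3, 3↦1, 4↦6, 5↦4, 6↦2]  zeros at y ∈ {0}
  x = 6: [0↦3, 1↦3, 2↦3, 3↦3, 4↦3, 5↦3, 6↦3]  zeros at y ∈ ∅
Collecting zeros: affine points = {(0, 5), (1, 1), (2, 0), (3, 5), (4, 4), (5, 0)}.
Total count |C(F_7)_aff| = 6.


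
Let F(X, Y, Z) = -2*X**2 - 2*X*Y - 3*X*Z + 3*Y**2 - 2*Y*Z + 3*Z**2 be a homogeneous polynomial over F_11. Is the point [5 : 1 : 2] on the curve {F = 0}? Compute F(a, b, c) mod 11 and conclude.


F(5,1,2) ≡ 9 (mod 11); P is NOT on the curve.

Evaluate F(5, 1, 2) term-by-term (mod 11).
  -2*X**2 ↦ -2·25·1·1 = -50
  -2*X*Y ↦ -2·5·1·1 = -10
  -3*X*Z ↦ -3·5·1·2 = -30
  3*Y**2 ↦ 3·1·1·1 = 3
  -2*Y*Z ↦ -2·1·1·2 = -4
  3*Z**2 ↦ 3·1·1·4 = 12
Sum: F(5, 1, 2) = (-50) + (-10) + (-30) + (3) + (-4) + (12) = -79.
Reducing mod 11: -79 ≡ 9 (mod 11).
Since F(a, b, c) ≡ 9 ≠ 0 (mod 11), P does NOT lie on the curve.


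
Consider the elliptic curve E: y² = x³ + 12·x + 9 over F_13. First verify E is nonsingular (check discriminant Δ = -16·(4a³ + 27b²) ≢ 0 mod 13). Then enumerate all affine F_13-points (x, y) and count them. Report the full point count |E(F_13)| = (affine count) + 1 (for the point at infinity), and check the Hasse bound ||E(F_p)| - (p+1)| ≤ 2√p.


Affine points = {(0, 3), (0, 10), (1, 3), (1, 10), (4, 2), (4, 11), (5, 5), (5, 8), (9, 1), (9, 12), (11, 4), (11, 9), (12, 3), (12, 10)}; affine count = 14; |E(F_13)| = 15.

Discriminant check: Δ ∝ 4a³ + 27b² = 4·12³ + 27·9² = 4·1728 + 27·81 ≡ 12 (mod 13). Nonzero ⇒ E is nonsingular.
For each x ∈ F_13, compute rhs = x³ + 12·x + 9 mod 13, then count y ∈ F_13 with y² ≡ rhs.
  x = 0: rhs = 9, matching y values: 3, 10 (2 points).
  x = 1: rhs = 9, matching y values: 3, 10 (2 points).
  x = 2: rhs = 2, matching y values: none (0 points).
  x = 3: rhs = 7, matching y values: none (0 points).
  x = 4: rhs = 4, matching y values: 2, 11 (2 points).
  x = 5: rhs = 12, matching y values: 5, 8 (2 points).
  x = 6: rhs = 11, matching y values: none (0 points).
  x = 7: rhs = 7, matching y values: none (0 points).
  x = 8: rhs = 6, matching y values: none (0 points).
  x = 9: rhs = 1, matching y values: 1, 12 (2 points).
  x = 10: rhs = 11, matching y values: none (0 points).
  x = 11: rhs = 3, matching y values: 4, 9 (2 points).
  x = 12: rhs = 9, matching y values: 3, 10 (2 points).
Total affine count: 14.
Full point count |E(F_13)| = 14 + 1 = 15.
Hasse bound: |15 − (13+1)| = |1| = 1 ≤ 2√13 ≈ 7.2111 ✓.


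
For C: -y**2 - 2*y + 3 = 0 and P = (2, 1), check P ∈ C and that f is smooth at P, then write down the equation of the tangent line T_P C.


Tangent line at P: 4 - 4*y = 0.

Step 1: f(2, 1) = 0, so P lies on C.
Step 2: partial derivatives
  f_x(x, y) = 0, f_y(x, y) = -2*y - 2.
  f_x(P) = 0, f_y(P) = -4 (gradient nonzero, so P is smooth).
Step 3: tangent line at P: 0·(x − 2) + -4·(y − 1) = 0.
Expanding: 4 - 4*y = 0.


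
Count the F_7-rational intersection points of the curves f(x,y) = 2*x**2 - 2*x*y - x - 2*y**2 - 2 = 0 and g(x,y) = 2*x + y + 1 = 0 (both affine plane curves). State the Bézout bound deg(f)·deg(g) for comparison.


Common zeros: ∅; count = 0; Bézout bound = 2.

deg(f) = 2, deg(g) = 1, so Bézout bound = 2.
Scan x ∈ F_7. For each x, list the y ∈ F_7 with f(x, y) ≡ 0 and those with g(x, y) ≡ 0 (mod 7); the common zeros in that column are the intersection.
  x = 0: f ≡ 0 at y ∈ ∅; g ≡ 0 at y ∈ {6}; common: ∅.
  x = 1: f ≡ 0 at y ∈ ∅; g ≡ 0 at y ∈ {4}; common: ∅.
  x = 2: f ≡ 0 at y ∈ ∅; g ≡ 0 at y ∈ {2}; common: ∅.
  x = 3: f ≡ 0 at y ∈ {2}; g ≡ 0 at y ∈ {0}; common: ∅.
  x = 4: f ≡ 0 at y ∈ ∅; g ≡ 0 at y ∈ {5}; common: ∅.
  x = 5: f ≡ 0 at y ∈ ∅; g ≡ 0 at y ∈ {3}; common: ∅.
  x = 6: f ≡ 0 at y ∈ ∅; g ≡ 0 at y ∈ {1}; common: ∅.
Collecting: common zeros = ∅, so the count is 0.
Comparison with the Bézout bound: 0 ≤ 2 = deg(f)·deg(g), as expected for curves with no common component (the affine F_7-count falls short of the bound because intersections may lie at infinity, over extension fields, or carry multiplicity).


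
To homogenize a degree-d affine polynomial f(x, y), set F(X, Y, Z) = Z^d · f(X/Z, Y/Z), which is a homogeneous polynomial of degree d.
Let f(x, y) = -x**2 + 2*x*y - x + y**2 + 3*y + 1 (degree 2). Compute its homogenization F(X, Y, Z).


F(X, Y, Z) = -X**2 + 2*X*Y - X*Z + Y**2 + 3*Y*Z + Z**2

deg(f) = 2.
Substitute x = X/Z, y = Y/Z into f, then multiply by Z^2.
  monomial -1·x^2·y^0 ↦ -1·X^2·Y^0·Z^0.
  monomial 2·x^1·y^1 ↦ 2·X^1·Y^1·Z^0.
  monomial -1·x^1·y^0 ↦ -1·X^1·Y^0·Z^1.
  monomial 1·x^0·y^2 ↦ 1·X^0·Y^2·Z^0.
  monomial 3·x^0·y^1 ↦ 3·X^0·Y^1·Z^1.
  monomial 1·x^0·y^0 ↦ 1·X^0·Y^0·Z^2.
Collecting: F(X, Y, Z) = -X**2 + 2*X*Y - X*Z + Y**2 + 3*Y*Z + Z**2.


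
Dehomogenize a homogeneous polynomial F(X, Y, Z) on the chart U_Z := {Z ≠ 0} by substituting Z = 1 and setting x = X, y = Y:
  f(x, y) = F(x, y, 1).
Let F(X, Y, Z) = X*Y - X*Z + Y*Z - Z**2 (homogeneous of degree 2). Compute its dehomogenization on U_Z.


f(x, y) = x*y - x + y - 1

On U_Z we set Z = 1. Each monomial c·X^i·Y^j·Z^k in F becomes c·x^i·y^j·1^k = c·x^i·y^j.
Substituting Z = 1: F(X, Y, 1) = x*y - x + y - 1.
Note: deg(f) ≤ deg(F) = 2; strict inequality happens when F is divisible by Z (lost terms).


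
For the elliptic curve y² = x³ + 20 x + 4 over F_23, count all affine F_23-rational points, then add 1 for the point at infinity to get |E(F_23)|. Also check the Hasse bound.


Affine points = {(0, 2), (0, 21), (1, 5), (1, 18), (2, 11), (2, 12), (6, 8), (6, 15), (7, 2), (7, 21), (8, 3), (8, 20), (9, 4), (9, 19), (10, 10), (10, 13), (13, 0), (16, 2), (16, 21), (17, 6), (17, 17), (18, 3), (18, 20), (20, 3), (20, 20), (21, 5), (21, 18), (22, 11), (22, 12)}; affine count = 29; |E(F_23)| = 30.

Discriminant check: Δ ∝ 4a³ + 27b² = 4·20³ + 27·4² = 4·8000 + 27·16 ≡ 2 (mod 23). Nonzero ⇒ E is nonsingular.
For each x ∈ F_23, compute rhs = x³ + 20·x + 4 mod 23, then count y ∈ F_23 with y² ≡ rhs.
  x = 0: rhs = 4, matching y values: 2, 21 (2 points).
  x = 1: rhs = 2, matching y values: 5, 18 (2 points).
  x = 2: rhs = 6, matching y values: 11, 12 (2 points).
  x = 3: rhs = 22, matching y values: none (0 points).
  x = 4: rhs = 10, matching y values: none (0 points).
  x = 5: rhs = 22, matching y values: none (0 points).
  x = 6: rhs = 18, matching y values: 8, 15 (2 points).
  x = 7: rhs = 4, matching y values: 2, 21 (2 points).
  x = 8: rhs = 9, matching y values: 3, 20 (2 points).
  x = 9: rhs = 16, matching y values: 4, 19 (2 points).
  x = 10: rhs = 8, matching y values: 10, 13 (2 points).
  x = 11: rhs = 14, matching y values: none (0 points).
  x = 12: rhs = 17, matching y values: none (0 points).
  x = 13: rhs = 0, matching y values: 0 (1 points).
  x = 14: rhs = 15, matching y values: none (0 points).
  x = 15: rhs = 22, matching y values: none (0 points).
  x = 16: rhs = 4, matching y values: 2, 21 (2 points).
  x = 17: rhs = 13, matching y values: 6, 17 (2 points).
  x = 18: rhs = 9, matching y values: 3, 20 (2 points).
  x = 19: rhs = 21, matching y values: none (0 points).
  x = 20: rhs = 9, matching y values: 3, 20 (2 points).
  x = 21: rhs = 2, matching y values: 5, 18 (2 points).
  x = 22: rhs = 6, matching y values: 11, 12 (2 points).
Total affine count: 29.
Full point count |E(F_23)| = 29 + 1 = 30.
Hasse bound: |30 − (23+1)| = |6| = 6 ≤ 2√23 ≈ 9.5917 ✓.


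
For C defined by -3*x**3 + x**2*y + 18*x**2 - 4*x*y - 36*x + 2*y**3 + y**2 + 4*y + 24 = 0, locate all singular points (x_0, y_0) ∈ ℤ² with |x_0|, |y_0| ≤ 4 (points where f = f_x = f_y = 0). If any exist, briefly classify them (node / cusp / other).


Singular points: {(2, 0)}; classification: cusp.

Compute partial derivatives:
  f_x = -9*x**2 + 2*x*y + 36*x - 4*y - 36.
  f_y = x**2 - 4*x + 6*y**2 + 2*y + 4.
Scan x_0 ∈ {−4, ..., 4}. For each x_0, f_y(x_0, y) is a polynomial in y; find its integer roots y ∈ {−4, ..., 4}, then test f_x and f at those candidates.
  x = -4: f_y(-4, y) = 6*y**2 + 2*y + 36; no integer root y with |y| ≤ 4.
  x = -3: f_y(-3, y) = 6*y**2 + 2*y + 25; no integer root y with |y| ≤ 4.
  x = -2: f_y(-2, y) = 6*y**2 + 2*y + 16; no integer root y with |y| ≤ 4.
  x = -1: f_y(-1, y) = 6*y**2 + 2*y + 9; no integer root y with |y| ≤ 4.
  x = 0: f_y(0, y) = 6*y**2 + 2*y + 4; no integer root y with |y| ≤ 4.
  x = 1: f_y(1, y) = 6*y**2 + 2*y + 1; no integer root y with |y| ≤ 4.
  x = 2: f_y(2, y) = 6*y**2 + 2*y; vanishes at y ∈ {0}. (2, 0): f_x = 0, f = 0 — SINGULAR.
  x = 3: f_y(3, y) = 6*y**2 + 2*y + 1; no integer root y with |y| ≤ 4.
  x = 4: f_y(4, y) = 6*y**2 + 2*y + 4; no integer root y with |y| ≤ 4.
Only singular point on the grid: (2, 0).
Classify: substitute x = 2 + u, y = 0 + v and expand: f = -3*u**3 + u**2*v + 2*v**3 + v**2.
No constant or linear terms (consistent with a singular point). Quadratic part: v**2. Cubic part: -3*u**3 + u**2*v + 2*v**3.
The quadratic part v**2 is a perfect square, so there is a single (double) tangent line v = 0, i.e. y = 0. Restricting the cubic part to that line (v = 0) leaves -3*u**3 ≠ 0, so f is not divisible by v and the branch is v² ≈ 3*u**3 to lowest order — this is a cusp.
Classification: cusp.


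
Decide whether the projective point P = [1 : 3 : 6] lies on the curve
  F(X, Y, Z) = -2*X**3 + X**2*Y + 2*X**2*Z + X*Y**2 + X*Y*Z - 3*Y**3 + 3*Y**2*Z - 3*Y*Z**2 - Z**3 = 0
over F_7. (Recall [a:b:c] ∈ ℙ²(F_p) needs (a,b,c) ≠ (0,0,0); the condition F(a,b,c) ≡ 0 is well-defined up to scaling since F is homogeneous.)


F(1,3,6) ≡ 1 (mod 7); P is NOT on the curve.

Evaluate F(1, 3, 6) term-by-term (mod 7).
  -2*X**3 ↦ -2·1·1·1 = -2
  X**2*Y ↦ 1·1·3·1 = 3
  2*X**2*Z ↦ 2·1·1·6 = 12
  X*Y**2 ↦ 1·1·9·1 = 9
  X*Y*Z ↦ 1·1·3·6 = 18
  -3*Y**3 ↦ -3·1·27·1 = -81
  3*Y**2*Z ↦ 3·1·9·6 = 162
  -3*Y*Z**2 ↦ -3·1·3·36 = -324
  -Z**3 ↦ -1·1·1·216 = -216
Sum: F(1, 3, 6) = (-2) + (3) + (12) + (9) + (18) + (-81) + (162) + (-324) + (-216) = -419.
Reducing mod 7: -419 ≡ 1 (mod 7).
Since F(a, b, c) ≡ 1 ≠ 0 (mod 7), P does NOT lie on the curve.


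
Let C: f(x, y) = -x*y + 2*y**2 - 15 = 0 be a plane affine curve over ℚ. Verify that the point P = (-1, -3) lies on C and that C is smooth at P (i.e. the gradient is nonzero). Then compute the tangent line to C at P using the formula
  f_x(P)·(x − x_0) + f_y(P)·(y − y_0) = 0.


Tangent line at P: 3*x - 11*y - 30 = 0.

Step 1: f(-1, -3) = 0, so P lies on C.
Step 2: partial derivatives
  f_x(x, y) = -y, f_y(x, y) = -x + 4*y.
  f_x(P) = 3, f_y(P) = -11 (gradient nonzero, so P is smooth).
Step 3: tangent line at P: 3·(x − -1) + -11·(y − -3) = 0.
Expanding: 3*x - 11*y - 30 = 0.


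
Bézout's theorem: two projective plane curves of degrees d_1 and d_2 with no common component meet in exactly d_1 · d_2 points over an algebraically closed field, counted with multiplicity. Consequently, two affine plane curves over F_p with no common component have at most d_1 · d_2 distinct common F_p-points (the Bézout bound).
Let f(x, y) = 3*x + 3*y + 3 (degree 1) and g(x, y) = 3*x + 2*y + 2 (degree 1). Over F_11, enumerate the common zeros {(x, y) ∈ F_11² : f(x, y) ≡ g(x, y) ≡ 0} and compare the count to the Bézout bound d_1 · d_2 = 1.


Common zeros: {(0, 10)}; count = 1; Bézout bound = 1.

deg(f) = 1, deg(g) = 1, so Bézout bound = 1.
Scan x ∈ F_11. For each x, list the y ∈ F_11 with f(x, y) ≡ 0 and those with g(x, y) ≡ 0 (mod 11); the common zeros in that column are the intersection.
  x = 0: f ≡ 0 at y ∈ {10}; g ≡ 0 at y ∈ {10}; common: {10}.
  x = 1: f ≡ 0 at y ∈ {9}; g ≡ 0 at y ∈ {3}; common: ∅.
  x = 2: f ≡ 0 at y ∈ {8}; g ≡ 0 at y ∈ {7}; common: ∅.
  x = 3: f ≡ 0 at y ∈ {7}; g ≡ 0 at y ∈ {0}; common: ∅.
  x = 4: f ≡ 0 at y ∈ {6}; g ≡ 0 at y ∈ {4}; common: ∅.
  x = 5: f ≡ 0 at y ∈ {5}; g ≡ 0 at y ∈ {8}; common: ∅.
  x = 6: f ≡ 0 at y ∈ {4}; g ≡ 0 at y ∈ {1}; common: ∅.
  x = 7: f ≡ 0 at y ∈ {3}; g ≡ 0 at y ∈ {5}; common: ∅.
  x = 8: f ≡ 0 at y ∈ {2}; g ≡ 0 at y ∈ {9}; common: ∅.
  x = 9: f ≡ 0 at y ∈ {1}; g ≡ 0 at y ∈ {2}; common: ∅.
  x = 10: f ≡ 0 at y ∈ {0}; g ≡ 0 at y ∈ {6}; common: ∅.
Collecting: common zeros = {(0, 10)}, so the count is 1.
Comparison with the Bézout bound: 1 ≤ 1 = deg(f)·deg(g), as expected for curves with no common component (the bound is attained).


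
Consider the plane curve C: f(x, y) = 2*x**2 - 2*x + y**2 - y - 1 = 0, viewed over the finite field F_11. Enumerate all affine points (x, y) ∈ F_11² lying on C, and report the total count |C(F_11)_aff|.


Affine F_11-points: {(0, 4), (0, 8), (1, 4), (1, 8), (2, 6), (3, 0), (3, 1), (9, 0), (9, 1), (10, 6)}; count = 10.

For each of the 121 pairs (x, y) ∈ F_11², evaluate f(x, y) mod 11. Record the zeros.
  x = 0: [0↦10, 1↦10, 2↦1, 3↦5, 4↦0, 5↦8, 6↦7, 7↦8, 8↦0, 9↦5, 10↦1]  zeros at y ∈ {4, 8}
  x = 1: [0↦10, 1↦10, 2↦1, 3↦5, 4↦0, 5↦8, 6↦7, 7↦8, 8↦0, 9↦5, 10↦1]  zeros at y ∈ {4, 8}
  x = 2: [0↦3, 1↦3, 2↦5, 3↦9, 4↦4, 5↦1, 6↦0, 7↦1, 8↦4, 9↦9, 10↦5]  zeros at y ∈ {6}
  x = 3: [0↦0, 1↦0, 2↦2, 3↦6, 4↦1, 5↦9, 6↦8, 7↦9, 8↦1, 9↦6, 10↦2]  zeros at y ∈ {0, 1}
  x = 4: [0↦1, 1↦1, 2↦3, 3↦7, 4↦2, 5↦10, 6↦9, 7↦10, 8↦2, 9↦7, 10↦3]  zeros at y ∈ ∅
  x = 5: [0↦6, 1↦6, 2↦8, 3↦1, 4↦7, 5↦4, 6↦3, 7↦4, 8↦7, 9↦1, 10↦8]  zeros at y ∈ ∅
  x = 6: [0↦4, 1↦4, 2↦6, 3↦10, 4↦5, 5↦2, 6↦1, 7↦2, 8↦5, 9↦10, 10↦6]  zeros at y ∈ ∅
  x = 7: [0↦6, 1↦6, 2↦8, 3↦1, 4↦7, 5↦4, 6↦3, 7↦4, 8↦7, 9↦1, 10↦8]  zeros at y ∈ ∅
  x = 8: [0↦1, 1↦1, 2↦3, 3↦7, 4↦2, 5↦10, 6↦9, 7↦10, 8↦2, 9↦7, 10↦3]  zeros at y ∈ ∅
  x = 9: [0↦0, 1↦0, 2↦2, 3↦6, 4↦1, 5↦9, 6↦8, 7↦9, 8↦1, 9↦6, 10↦2]  zeros at y ∈ {0, 1}
  x = 10: [0↦3, 1↦3, 2↦5, 3↦9, 4↦4, 5↦1, 6↦0, 7↦1, 8↦4, 9↦9, 10↦5]  zeros at y ∈ {6}
Collecting zeros: affine points = {(0, 4), (0, 8), (1, 4), (1, 8), (2, 6), (3, 0), (3, 1), (9, 0), (9, 1), (10, 6)}.
Total count |C(F_11)_aff| = 10.


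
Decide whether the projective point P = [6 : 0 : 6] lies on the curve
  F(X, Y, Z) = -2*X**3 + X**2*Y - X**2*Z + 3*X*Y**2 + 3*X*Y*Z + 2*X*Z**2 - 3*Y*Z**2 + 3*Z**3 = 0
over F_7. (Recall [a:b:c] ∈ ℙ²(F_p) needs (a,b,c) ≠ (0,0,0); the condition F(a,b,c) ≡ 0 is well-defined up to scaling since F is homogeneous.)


F(6,0,6) ≡ 5 (mod 7); P is NOT on the curve.

Evaluate F(6, 0, 6) term-by-term (mod 7).
  -2*X**3 ↦ -2·216·1·1 = -432
  X**2*Y ↦ 1·36·0·1 = 0
  -X**2*Z ↦ -1·36·1·6 = -216
  3*X*Y**2 ↦ 3·6·0·1 = 0
  3*X*Y*Z ↦ 3·6·0·6 = 0
  2*X*Z**2 ↦ 2·6·1·36 = 432
  -3*Y*Z**2 ↦ -3·1·0·36 = 0
  3*Z**3 ↦ 3·1·1·216 = 648
Sum: F(6, 0, 6) = (-432) + (0) + (-216) + (0) + (0) + (432) + (0) + (648) = 432.
Reducing mod 7: 432 ≡ 5 (mod 7).
Since F(a, b, c) ≡ 5 ≠ 0 (mod 7), P does NOT lie on the curve.


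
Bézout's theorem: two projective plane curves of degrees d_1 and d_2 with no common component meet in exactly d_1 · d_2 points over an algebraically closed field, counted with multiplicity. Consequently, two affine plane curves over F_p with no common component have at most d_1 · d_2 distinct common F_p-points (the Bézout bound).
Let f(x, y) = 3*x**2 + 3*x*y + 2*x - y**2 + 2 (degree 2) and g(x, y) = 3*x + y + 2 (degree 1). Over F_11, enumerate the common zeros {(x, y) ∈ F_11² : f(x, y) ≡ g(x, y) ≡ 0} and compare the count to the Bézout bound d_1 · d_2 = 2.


Common zeros: {(1, 6), (6, 2)}; count = 2; Bézout bound = 2.

deg(f) = 2, deg(g) = 1, so Bézout bound = 2.
Scan x ∈ F_11. For each x, list the y ∈ F_11 with f(x, y) ≡ 0 and those with g(x, y) ≡ 0 (mod 11); the common zeros in that column are the intersection.
  x = 0: f ≡ 0 at y ∈ ∅; g ≡ 0 at y ∈ {9}; common: ∅.
  x = 1: f ≡ 0 at y ∈ {6, 8}; g ≡ 0 at y ∈ {6}; common: {6}.
  x = 2: f ≡ 0 at y ∈ {7, 10}; g ≡ 0 at y ∈ {3}; common: ∅.
  x = 3: f ≡ 0 at y ∈ {4, 5}; g ≡ 0 at y ∈ {0}; common: ∅.
  x = 4: f ≡ 0 at y ∈ ∅; g ≡ 0 at y ∈ {8}; common: ∅.
  x = 5: f ≡ 0 at y ∈ {7, 8}; g ≡ 0 at y ∈ {5}; common: ∅.
  x = 6: f ≡ 0 at y ∈ {2, 5}; g ≡ 0 at y ∈ {2}; common: {2}.
  x = 7: f ≡ 0 at y ∈ {4, 6}; g ≡ 0 at y ∈ {10}; common: ∅.
  x = 8: f ≡ 0 at y ∈ ∅; g ≡ 0 at y ∈ {7}; common: ∅.
  x = 9: f ≡ 0 at y ∈ ∅; g ≡ 0 at y ∈ {4}; common: ∅.
  x = 10: f ≡ 0 at y ∈ ∅; g ≡ 0 at y ∈ {1}; common: ∅.
Collecting: common zeros = {(1, 6), (6, 2)}, so the count is 2.
Comparison with the Bézout bound: 2 ≤ 2 = deg(f)·deg(g), as expected for curves with no common component (the bound is attained).


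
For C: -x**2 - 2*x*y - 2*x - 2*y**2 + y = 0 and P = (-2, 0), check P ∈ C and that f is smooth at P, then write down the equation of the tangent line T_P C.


Tangent line at P: 2*x + 5*y + 4 = 0.

Step 1: f(-2, 0) = 0, so P lies on C.
Step 2: partial derivatives
  f_x(x, y) = -2*x - 2*y - 2, f_y(x, y) = -2*x - 4*y + 1.
  f_x(P) = 2, f_y(P) = 5 (gradient nonzero, so P is smooth).
Step 3: tangent line at P: 2·(x − -2) + 5·(y − 0) = 0.
Expanding: 2*x + 5*y + 4 = 0.


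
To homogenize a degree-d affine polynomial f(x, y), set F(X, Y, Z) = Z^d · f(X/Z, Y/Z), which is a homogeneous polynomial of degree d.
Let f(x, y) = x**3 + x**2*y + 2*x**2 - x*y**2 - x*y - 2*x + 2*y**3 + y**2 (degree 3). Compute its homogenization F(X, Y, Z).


F(X, Y, Z) = X**3 + X**2*Y + 2*X**2*Z - X*Y**2 - X*Y*Z - 2*X*Z**2 + 2*Y**3 + Y**2*Z

deg(f) = 3.
Substitute x = X/Z, y = Y/Z into f, then multiply by Z^3.
  monomial 1·x^3·y^0 ↦ 1·X^3·Y^0·Z^0.
  monomial 1·x^2·y^1 ↦ 1·X^2·Y^1·Z^0.
  monomial 2·x^2·y^0 ↦ 2·X^2·Y^0·Z^1.
  monomial -1·x^1·y^2 ↦ -1·X^1·Y^2·Z^0.
  monomial -1·x^1·y^1 ↦ -1·X^1·Y^1·Z^1.
  monomial -2·x^1·y^0 ↦ -2·X^1·Y^0·Z^2.
  monomial 2·x^0·y^3 ↦ 2·X^0·Y^3·Z^0.
  monomial 1·x^0·y^2 ↦ 1·X^0·Y^2·Z^1.
Collecting: F(X, Y, Z) = X**3 + X**2*Y + 2*X**2*Z - X*Y**2 - X*Y*Z - 2*X*Z**2 + 2*Y**3 + Y**2*Z.


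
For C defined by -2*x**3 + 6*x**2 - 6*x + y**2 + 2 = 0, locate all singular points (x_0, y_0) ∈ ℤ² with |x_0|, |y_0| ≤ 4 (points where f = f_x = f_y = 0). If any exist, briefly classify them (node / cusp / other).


Singular points: {(1, 0)}; classification: cusp.

Compute partial derivatives:
  f_x = -6*x**2 + 12*x - 6.
  f_y = 2*y.
Scan x_0 ∈ {−4, ..., 4}. For each x_0, f_y(x_0, y) is a polynomial in y; find its integer roots y ∈ {−4, ..., 4}, then test f_x and f at those candidates.
  x = -4: f_y(-4, y) = 2*y; vanishes at y ∈ {0}. (-4, 0): f_x = -150 ≠ 0.
  x = -3: f_y(-3, y) = 2*y; vanishes at y ∈ {0}. (-3, 0): f_x = -96 ≠ 0.
  x = -2: f_y(-2, y) = 2*y; vanishes at y ∈ {0}. (-2, 0): f_x = -54 ≠ 0.
  x = -1: f_y(-1, y) = 2*y; vanishes at y ∈ {0}. (-1, 0): f_x = -24 ≠ 0.
  x = 0: f_y(0, y) = 2*y; vanishes at y ∈ {0}. (0, 0): f_x = -6 ≠ 0.
  x = 1: f_y(1, y) = 2*y; vanishes at y ∈ {0}. (1, 0): f_x = 0, f = 0 — SINGULAR.
  x = 2: f_y(2, y) = 2*y; vanishes at y ∈ {0}. (2, 0): f_x = -6 ≠ 0.
  x = 3: f_y(3, y) = 2*y; vanishes at y ∈ {0}. (3, 0): f_x = -24 ≠ 0.
  x = 4: f_y(4, y) = 2*y; vanishes at y ∈ {0}. (4, 0): f_x = -54 ≠ 0.
Only singular point on the grid: (1, 0).
Classify: substitute x = 1 + u, y = 0 + v and expand: f = -2*u**3 + v**2.
No constant or linear terms (consistent with a singular point). Quadratic part: v**2. Cubic part: -2*u**3.
The quadratic part v**2 is a perfect square, so there is a single (double) tangent line v = 0, i.e. y = 0. Restricting the cubic part to that line (v = 0) leaves -2*u**3 ≠ 0, so f is not divisible by v and the branch is v² ≈ 2*u**3 to lowest order — this is a cusp.
Classification: cusp.
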